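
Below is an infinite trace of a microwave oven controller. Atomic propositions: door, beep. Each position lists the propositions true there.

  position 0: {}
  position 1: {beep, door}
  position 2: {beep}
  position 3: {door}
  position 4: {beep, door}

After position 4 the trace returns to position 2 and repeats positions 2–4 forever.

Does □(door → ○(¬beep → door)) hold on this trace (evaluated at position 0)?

door → ○(¬beep → door) holds at every position 0..4, and those are all positions ever visited, so □(door → ○(¬beep → door)) holds.
Positions where door holds: 1, 3, 4.
Check ○(¬beep → door) at each: 1→ok, 3→ok, 4→ok.

Holds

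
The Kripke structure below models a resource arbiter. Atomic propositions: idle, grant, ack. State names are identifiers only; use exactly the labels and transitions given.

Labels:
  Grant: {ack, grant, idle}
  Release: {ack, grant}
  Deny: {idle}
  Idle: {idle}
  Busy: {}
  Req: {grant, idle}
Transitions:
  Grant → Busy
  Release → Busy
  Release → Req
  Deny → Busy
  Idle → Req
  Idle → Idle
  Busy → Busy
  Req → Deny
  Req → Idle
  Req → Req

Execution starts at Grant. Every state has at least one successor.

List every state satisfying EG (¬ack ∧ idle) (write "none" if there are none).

States satisfying ¬ack ∧ idle: {Deny, Idle, Req}.
States satisfying EG (¬ack ∧ idle): {Idle, Req}.

{Idle, Req}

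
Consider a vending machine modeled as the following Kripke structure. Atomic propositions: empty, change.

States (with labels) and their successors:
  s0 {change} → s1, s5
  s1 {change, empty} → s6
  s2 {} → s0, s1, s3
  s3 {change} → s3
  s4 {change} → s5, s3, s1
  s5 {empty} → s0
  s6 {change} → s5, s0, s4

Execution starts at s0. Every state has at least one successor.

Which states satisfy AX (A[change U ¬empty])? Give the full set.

States satisfying A[change U ¬empty]: {s0, s1, s2, s3, s4, s6}.
States satisfying AX (A[change U ¬empty]): {s1, s2, s3, s5}.

{s1, s2, s3, s5}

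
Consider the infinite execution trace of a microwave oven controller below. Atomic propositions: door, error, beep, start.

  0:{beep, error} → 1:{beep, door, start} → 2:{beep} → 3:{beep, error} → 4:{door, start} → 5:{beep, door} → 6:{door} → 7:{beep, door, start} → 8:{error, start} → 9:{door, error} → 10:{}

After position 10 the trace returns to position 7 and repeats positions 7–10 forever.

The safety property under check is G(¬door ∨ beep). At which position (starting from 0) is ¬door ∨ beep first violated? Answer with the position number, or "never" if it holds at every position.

Check ¬door ∨ beep at each position in order: 0 ✓, 1 ✓, 2 ✓, 3 ✓.
At position 4 the labels are {door, start}, so ¬door ∨ beep is false there. This is the first violation.

4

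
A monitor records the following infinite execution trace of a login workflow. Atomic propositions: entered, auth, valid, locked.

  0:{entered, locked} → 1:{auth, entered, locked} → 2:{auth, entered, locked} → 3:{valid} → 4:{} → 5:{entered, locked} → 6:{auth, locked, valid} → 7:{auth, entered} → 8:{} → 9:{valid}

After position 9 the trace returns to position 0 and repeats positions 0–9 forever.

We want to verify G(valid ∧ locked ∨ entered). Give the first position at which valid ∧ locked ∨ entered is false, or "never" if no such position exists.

Check valid ∧ locked ∨ entered at each position in order: 0 ✓, 1 ✓, 2 ✓.
At position 3 the labels are {valid}, so valid ∧ locked ∨ entered is false there. This is the first violation.

3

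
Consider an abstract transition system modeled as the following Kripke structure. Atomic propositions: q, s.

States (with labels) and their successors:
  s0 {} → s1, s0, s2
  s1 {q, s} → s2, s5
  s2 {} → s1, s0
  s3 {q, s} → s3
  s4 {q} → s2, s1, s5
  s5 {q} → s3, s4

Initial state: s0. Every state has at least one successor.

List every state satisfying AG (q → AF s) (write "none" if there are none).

{s3}

States satisfying q → AF s: {s0, s1, s2, s3}.
States satisfying AG (q → AF s): {s3}.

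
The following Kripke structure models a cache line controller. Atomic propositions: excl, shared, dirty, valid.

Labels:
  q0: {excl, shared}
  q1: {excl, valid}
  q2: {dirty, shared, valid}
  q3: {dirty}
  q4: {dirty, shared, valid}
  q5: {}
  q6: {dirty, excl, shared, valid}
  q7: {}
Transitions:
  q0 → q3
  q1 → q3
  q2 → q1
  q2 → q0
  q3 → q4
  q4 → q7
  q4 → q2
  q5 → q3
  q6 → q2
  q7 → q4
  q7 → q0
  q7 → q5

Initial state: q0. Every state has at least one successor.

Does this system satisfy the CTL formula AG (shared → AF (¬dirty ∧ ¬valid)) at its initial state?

States satisfying shared → AF (¬dirty ∧ ¬valid): {q0, q1, q3, q5, q7}.
States satisfying AG (shared → AF (¬dirty ∧ ¬valid)): ∅.
q2 is reachable from q0 and violates shared → AF (¬dirty ∧ ¬valid), so AG fails at q0.
q0 ∉ Sat(AG (shared → AF (¬dirty ∧ ¬valid))).

Violated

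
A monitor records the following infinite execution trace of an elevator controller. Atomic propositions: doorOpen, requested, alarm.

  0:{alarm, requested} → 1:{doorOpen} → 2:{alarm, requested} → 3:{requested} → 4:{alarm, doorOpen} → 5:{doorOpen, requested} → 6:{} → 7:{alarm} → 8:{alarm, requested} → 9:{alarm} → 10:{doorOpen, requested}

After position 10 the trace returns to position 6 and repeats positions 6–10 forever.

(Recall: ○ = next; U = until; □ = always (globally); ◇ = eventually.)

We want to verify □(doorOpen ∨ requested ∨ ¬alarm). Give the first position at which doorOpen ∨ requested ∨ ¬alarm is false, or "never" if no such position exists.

7

Check doorOpen ∨ requested ∨ ¬alarm at each position in order: 0 ✓, 1 ✓, 2 ✓, 3 ✓, 4 ✓, 5 ✓, 6 ✓.
At position 7 the labels are {alarm}, so doorOpen ∨ requested ∨ ¬alarm is false there. This is the first violation.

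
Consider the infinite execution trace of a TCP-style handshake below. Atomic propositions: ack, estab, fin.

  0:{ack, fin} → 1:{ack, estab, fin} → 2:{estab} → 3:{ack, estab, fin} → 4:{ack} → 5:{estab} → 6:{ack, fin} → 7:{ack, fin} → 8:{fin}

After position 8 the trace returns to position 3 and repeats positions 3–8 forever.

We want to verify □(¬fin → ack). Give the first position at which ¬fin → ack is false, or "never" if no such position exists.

Check ¬fin → ack at each position in order: 0 ✓, 1 ✓.
At position 2 the labels are {estab}, so ¬fin → ack is false there. This is the first violation.

2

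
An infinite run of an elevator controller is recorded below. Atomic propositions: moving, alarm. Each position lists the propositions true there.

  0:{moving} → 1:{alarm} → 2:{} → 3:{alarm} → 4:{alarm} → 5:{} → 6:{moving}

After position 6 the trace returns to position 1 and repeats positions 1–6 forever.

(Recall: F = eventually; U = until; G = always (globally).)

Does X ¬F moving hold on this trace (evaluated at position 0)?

No

The position after 0 is 1; ¬F moving is false there.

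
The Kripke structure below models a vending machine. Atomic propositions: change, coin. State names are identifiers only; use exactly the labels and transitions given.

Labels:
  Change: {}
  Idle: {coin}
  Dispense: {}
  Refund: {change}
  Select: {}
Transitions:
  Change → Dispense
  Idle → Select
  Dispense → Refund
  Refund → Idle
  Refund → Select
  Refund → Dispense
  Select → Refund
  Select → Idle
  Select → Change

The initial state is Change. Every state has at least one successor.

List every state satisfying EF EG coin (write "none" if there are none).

none

States satisfying EG coin: ∅.
States satisfying EF EG coin: ∅.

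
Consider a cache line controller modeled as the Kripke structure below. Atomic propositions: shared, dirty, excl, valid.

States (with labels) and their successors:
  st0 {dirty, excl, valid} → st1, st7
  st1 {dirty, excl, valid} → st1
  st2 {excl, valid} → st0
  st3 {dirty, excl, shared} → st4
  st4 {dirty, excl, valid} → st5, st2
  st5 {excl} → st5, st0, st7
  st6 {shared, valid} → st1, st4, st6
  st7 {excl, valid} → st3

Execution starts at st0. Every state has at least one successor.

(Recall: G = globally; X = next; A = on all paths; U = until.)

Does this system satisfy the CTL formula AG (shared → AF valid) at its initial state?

States satisfying shared → AF valid: {st0, st1, st2, st3, st4, st5, st6, st7}.
States satisfying AG (shared → AF valid): {st0, st1, st2, st3, st4, st5, st6, st7}.
Every state reachable from st0 satisfies shared → AF valid.
st0 ∈ Sat(AG (shared → AF valid)).

Holds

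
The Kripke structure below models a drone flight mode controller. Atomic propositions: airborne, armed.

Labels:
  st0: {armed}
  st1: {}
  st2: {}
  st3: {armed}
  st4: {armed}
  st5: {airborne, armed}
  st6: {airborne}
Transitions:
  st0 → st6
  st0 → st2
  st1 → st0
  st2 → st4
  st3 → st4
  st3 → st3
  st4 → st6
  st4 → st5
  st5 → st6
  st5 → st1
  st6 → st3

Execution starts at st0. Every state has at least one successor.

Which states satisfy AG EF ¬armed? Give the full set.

{st0, st1, st2, st3, st4, st5, st6}

States satisfying EF ¬armed: {st0, st1, st2, st3, st4, st5, st6}.
States satisfying AG EF ¬armed: {st0, st1, st2, st3, st4, st5, st6}.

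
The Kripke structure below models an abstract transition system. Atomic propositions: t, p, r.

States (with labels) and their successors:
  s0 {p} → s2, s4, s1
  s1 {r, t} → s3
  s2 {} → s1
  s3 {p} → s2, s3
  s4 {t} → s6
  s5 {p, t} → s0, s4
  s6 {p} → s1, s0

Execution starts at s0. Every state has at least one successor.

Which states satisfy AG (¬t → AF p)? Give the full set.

{s0, s1, s2, s3, s4, s5, s6}

States satisfying ¬t → AF p: {s0, s1, s2, s3, s4, s5, s6}.
States satisfying AG (¬t → AF p): {s0, s1, s2, s3, s4, s5, s6}.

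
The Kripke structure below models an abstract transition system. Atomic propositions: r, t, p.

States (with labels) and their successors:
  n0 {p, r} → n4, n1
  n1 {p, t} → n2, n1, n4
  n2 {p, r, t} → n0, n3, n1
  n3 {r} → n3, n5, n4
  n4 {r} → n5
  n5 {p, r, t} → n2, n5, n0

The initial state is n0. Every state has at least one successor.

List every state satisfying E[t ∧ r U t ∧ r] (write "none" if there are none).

{n2, n5}

States satisfying t ∧ r: {n2, n5}.
States satisfying E[t ∧ r U t ∧ r]: {n2, n5}.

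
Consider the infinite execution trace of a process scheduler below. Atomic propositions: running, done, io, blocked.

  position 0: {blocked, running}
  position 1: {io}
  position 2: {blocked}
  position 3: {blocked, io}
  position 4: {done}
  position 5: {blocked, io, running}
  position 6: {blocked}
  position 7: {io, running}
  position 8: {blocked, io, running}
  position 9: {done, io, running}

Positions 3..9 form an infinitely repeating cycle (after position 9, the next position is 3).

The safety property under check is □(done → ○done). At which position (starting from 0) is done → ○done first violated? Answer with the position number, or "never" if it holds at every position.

Check done → ○done at each position in order: 0 ✓, 1 ✓, 2 ✓, 3 ✓.
At position 4 the labels are {done} and the next position 5 has {blocked, io, running}, so done → ○done is false there. This is the first violation.

4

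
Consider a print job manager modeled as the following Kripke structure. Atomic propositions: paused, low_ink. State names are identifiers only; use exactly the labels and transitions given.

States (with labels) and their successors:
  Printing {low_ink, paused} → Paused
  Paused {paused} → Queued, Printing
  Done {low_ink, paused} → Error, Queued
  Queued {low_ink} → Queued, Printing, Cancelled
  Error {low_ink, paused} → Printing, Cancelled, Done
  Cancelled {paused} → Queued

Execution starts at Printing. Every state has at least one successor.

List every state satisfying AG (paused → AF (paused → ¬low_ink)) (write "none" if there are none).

States satisfying paused → AF (paused → ¬low_ink): {Printing, Paused, Queued, Cancelled}.
States satisfying AG (paused → AF (paused → ¬low_ink)): {Printing, Paused, Queued, Cancelled}.

{Printing, Paused, Queued, Cancelled}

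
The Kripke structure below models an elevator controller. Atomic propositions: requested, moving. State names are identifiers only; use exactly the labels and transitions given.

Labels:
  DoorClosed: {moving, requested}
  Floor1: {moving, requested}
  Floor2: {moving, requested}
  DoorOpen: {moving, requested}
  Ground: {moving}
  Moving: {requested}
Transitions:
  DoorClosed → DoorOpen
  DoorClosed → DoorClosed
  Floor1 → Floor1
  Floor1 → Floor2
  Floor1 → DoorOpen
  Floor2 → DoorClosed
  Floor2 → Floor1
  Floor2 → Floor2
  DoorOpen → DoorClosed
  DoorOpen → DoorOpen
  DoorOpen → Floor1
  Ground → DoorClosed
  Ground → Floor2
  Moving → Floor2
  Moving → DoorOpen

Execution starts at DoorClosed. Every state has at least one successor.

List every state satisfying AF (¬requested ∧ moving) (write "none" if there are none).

States satisfying ¬requested ∧ moving: {Ground}.
States satisfying AF (¬requested ∧ moving): {Ground}.

{Ground}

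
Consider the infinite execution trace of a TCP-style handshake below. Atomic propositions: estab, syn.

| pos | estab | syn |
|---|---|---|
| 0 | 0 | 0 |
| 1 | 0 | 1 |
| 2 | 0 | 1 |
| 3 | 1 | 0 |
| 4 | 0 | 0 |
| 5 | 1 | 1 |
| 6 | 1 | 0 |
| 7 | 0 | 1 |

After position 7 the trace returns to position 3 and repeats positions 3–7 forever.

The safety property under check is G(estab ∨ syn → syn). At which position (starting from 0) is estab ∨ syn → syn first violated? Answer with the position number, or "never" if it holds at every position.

3

Check estab ∨ syn → syn at each position in order: 0 ✓, 1 ✓, 2 ✓.
At position 3 the labels are {estab}, so estab ∨ syn → syn is false there. This is the first violation.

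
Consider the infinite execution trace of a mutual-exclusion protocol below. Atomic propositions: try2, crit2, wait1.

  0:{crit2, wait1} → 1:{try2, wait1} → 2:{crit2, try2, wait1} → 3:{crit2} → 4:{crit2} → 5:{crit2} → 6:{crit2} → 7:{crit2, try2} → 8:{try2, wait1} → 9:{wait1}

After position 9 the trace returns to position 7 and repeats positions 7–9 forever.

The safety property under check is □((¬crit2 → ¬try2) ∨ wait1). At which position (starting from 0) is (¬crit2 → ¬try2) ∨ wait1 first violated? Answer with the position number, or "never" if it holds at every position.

never

(¬crit2 → ¬try2) ∨ wait1 holds at every position 0..9, and those are all the positions the trace ever visits, so the invariant □((¬crit2 → ¬try2) ∨ wait1) is never violated.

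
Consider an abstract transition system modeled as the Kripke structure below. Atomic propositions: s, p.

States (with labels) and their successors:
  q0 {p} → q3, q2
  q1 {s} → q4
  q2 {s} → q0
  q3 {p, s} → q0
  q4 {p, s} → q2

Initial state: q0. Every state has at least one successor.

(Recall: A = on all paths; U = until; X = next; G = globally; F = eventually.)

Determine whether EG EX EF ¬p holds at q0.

States satisfying EX EF ¬p: {q0, q1, q2, q3, q4}.
States satisfying EG EX EF ¬p: {q0, q1, q2, q3, q4}.
q0 ∈ Sat(EG EX EF ¬p).

Yes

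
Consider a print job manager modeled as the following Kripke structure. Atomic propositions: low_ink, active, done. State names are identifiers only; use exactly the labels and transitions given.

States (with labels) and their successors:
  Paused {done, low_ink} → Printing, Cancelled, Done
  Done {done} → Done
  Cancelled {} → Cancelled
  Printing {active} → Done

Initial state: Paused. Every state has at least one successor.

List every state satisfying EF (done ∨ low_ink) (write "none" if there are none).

{Paused, Done, Printing}

States satisfying done ∨ low_ink: {Paused, Done}.
States satisfying EF (done ∨ low_ink): {Paused, Done, Printing}.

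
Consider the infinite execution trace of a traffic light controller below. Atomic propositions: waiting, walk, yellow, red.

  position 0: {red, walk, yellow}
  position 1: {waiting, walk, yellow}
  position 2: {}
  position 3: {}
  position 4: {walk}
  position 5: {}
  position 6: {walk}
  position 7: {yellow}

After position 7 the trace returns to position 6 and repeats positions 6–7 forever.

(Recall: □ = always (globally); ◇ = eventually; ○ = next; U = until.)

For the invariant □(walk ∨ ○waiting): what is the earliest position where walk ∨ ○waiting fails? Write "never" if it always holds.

Check walk ∨ ○waiting at each position in order: 0 ✓, 1 ✓.
At position 2 the labels are {} and the next position 3 has {}, so walk ∨ ○waiting is false there. This is the first violation.

2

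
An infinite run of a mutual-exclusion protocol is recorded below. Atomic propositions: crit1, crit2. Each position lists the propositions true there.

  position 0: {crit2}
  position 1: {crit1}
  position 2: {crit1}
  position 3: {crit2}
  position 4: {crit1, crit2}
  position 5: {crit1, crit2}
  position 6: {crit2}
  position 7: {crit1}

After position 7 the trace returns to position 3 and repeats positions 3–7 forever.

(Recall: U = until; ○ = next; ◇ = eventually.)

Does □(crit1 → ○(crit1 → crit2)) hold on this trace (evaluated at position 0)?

crit1 → ○(crit1 → crit2) must hold at every position from 0 onward. It fails at position 1, so □(crit1 → ○(crit1 → crit2)) is false.
Positions where crit1 holds: 1, 2, 4, 5, 7.
Check ○(crit1 → crit2) at each: 1→fails, 2→ok, 4→ok, 5→ok, 7→ok.

Violated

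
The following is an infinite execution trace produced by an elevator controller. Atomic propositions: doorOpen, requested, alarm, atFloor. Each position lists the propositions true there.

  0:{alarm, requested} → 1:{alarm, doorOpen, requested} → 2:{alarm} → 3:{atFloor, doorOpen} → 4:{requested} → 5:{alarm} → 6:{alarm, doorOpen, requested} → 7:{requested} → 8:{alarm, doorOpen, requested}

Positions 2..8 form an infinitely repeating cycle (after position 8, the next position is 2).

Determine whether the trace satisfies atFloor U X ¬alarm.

No

Walking from position 0: at position 0, X ¬alarm has not yet held and atFloor fails, so atFloor U X ¬alarm is false.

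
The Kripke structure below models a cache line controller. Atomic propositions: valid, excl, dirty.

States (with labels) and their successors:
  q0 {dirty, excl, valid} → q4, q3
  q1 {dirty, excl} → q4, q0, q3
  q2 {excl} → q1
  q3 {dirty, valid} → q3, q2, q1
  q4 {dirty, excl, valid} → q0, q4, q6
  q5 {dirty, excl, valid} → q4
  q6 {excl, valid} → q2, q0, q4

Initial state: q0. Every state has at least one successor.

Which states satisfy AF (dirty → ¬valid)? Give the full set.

{q1, q2, q6}

States satisfying dirty → ¬valid: {q1, q2, q6}.
States satisfying AF (dirty → ¬valid): {q1, q2, q6}.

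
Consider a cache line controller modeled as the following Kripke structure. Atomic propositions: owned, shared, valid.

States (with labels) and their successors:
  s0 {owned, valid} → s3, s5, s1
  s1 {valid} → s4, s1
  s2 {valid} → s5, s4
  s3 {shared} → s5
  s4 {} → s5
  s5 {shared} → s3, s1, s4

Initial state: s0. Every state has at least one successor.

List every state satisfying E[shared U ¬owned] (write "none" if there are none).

{s1, s2, s3, s4, s5}

States satisfying shared: {s3, s5}.
States satisfying ¬owned: {s1, s2, s3, s4, s5}.
States satisfying E[shared U ¬owned]: {s1, s2, s3, s4, s5}.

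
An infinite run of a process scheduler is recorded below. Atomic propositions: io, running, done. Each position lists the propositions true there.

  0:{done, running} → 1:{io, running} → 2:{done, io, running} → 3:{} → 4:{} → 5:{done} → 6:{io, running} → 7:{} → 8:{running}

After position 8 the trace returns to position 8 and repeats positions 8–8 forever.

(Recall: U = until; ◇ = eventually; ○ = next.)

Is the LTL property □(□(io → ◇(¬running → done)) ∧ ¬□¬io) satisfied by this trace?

No

□(io → ◇(¬running → done)) ∧ ¬□¬io must hold at every position from 0 onward. It fails at position 7, so □(□(io → ◇(¬running → done)) ∧ ¬□¬io) is false.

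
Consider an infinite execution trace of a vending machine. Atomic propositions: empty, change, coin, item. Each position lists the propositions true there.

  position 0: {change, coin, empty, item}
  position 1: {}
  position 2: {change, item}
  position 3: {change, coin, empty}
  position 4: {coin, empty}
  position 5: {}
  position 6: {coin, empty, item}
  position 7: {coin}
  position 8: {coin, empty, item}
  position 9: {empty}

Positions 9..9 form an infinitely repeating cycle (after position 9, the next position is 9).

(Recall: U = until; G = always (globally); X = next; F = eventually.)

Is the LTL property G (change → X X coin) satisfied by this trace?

Violated

change → X X coin must hold at every position from 0 onward. It fails at position 0, so G (change → X X coin) is false.
Positions where change holds: 0, 2, 3.
Check X X coin at each: 0→fails, 2→ok, 3→fails.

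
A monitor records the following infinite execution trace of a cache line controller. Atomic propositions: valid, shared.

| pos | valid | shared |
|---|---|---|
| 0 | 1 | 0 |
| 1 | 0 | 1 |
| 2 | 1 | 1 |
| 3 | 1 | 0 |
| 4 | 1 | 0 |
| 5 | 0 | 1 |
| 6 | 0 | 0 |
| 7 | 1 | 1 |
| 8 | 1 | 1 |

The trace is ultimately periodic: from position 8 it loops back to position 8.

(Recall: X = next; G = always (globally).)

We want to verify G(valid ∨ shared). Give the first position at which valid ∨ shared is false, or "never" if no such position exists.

6

Check valid ∨ shared at each position in order: 0 ✓, 1 ✓, 2 ✓, 3 ✓, 4 ✓, 5 ✓.
At position 6 the labels are {}, so valid ∨ shared is false there. This is the first violation.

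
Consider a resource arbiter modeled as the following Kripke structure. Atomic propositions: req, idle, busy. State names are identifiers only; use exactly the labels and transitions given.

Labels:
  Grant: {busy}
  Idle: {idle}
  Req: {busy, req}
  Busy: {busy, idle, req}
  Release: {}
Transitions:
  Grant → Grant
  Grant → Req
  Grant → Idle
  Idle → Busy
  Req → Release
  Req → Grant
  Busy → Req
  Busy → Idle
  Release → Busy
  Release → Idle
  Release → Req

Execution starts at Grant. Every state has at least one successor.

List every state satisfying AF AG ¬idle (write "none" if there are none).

States satisfying AG ¬idle: ∅.
States satisfying AF AG ¬idle: ∅.

none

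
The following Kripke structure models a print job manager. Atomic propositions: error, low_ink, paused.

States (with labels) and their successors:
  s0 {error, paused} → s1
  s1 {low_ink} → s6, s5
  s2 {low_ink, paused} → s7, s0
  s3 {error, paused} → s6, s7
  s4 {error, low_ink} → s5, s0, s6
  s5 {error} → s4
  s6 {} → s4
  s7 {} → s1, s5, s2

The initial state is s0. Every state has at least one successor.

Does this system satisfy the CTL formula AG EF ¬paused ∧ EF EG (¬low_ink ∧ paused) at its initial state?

No

States satisfying EF ¬paused: {s0, s1, s2, s3, s4, s5, s6, s7}.
States satisfying AG EF ¬paused: {s0, s1, s2, s3, s4, s5, s6, s7}.
States satisfying EG (¬low_ink ∧ paused): ∅.
States satisfying EF EG (¬low_ink ∧ paused): ∅.
States satisfying AG EF ¬paused ∧ EF EG (¬low_ink ∧ paused): ∅.
s0 ∉ Sat(AG EF ¬paused ∧ EF EG (¬low_ink ∧ paused)).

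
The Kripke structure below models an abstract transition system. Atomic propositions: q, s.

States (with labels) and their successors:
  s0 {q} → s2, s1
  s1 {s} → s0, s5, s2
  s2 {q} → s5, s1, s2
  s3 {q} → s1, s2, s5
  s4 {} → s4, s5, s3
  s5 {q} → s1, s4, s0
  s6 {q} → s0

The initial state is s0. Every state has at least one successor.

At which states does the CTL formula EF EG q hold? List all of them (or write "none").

{s0, s1, s2, s3, s4, s5, s6}

States satisfying EG q: {s0, s2, s3, s5, s6}.
States satisfying EF EG q: {s0, s1, s2, s3, s4, s5, s6}.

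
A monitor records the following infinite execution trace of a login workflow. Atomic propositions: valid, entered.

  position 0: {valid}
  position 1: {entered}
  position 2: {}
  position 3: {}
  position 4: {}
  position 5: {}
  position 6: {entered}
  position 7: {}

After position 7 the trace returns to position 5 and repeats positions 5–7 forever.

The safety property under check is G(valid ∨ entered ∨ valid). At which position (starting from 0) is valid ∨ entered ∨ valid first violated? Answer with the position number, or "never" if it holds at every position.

2

Check valid ∨ entered ∨ valid at each position in order: 0 ✓, 1 ✓.
At position 2 the labels are {}, so valid ∨ entered ∨ valid is false there. This is the first violation.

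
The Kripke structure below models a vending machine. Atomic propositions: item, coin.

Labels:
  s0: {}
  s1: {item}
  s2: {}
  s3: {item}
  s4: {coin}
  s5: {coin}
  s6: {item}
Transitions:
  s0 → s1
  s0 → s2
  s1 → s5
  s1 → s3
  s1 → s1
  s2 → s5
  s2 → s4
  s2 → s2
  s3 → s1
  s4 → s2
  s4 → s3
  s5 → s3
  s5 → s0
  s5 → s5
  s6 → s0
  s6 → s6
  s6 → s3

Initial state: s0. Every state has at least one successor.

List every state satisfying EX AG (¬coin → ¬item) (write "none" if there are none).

States satisfying AG (¬coin → ¬item): ∅.
States satisfying EX AG (¬coin → ¬item): ∅.

none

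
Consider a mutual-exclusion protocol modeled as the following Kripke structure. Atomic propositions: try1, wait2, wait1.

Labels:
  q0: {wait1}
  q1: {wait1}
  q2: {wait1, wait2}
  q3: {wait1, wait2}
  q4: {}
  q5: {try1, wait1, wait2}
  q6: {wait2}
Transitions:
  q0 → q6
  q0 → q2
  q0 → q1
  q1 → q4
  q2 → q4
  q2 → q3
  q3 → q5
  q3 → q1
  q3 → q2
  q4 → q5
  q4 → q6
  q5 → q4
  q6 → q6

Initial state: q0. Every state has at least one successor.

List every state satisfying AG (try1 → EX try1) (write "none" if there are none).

States satisfying try1 → EX try1: {q0, q1, q2, q3, q4, q6}.
States satisfying AG (try1 → EX try1): {q6}.

{q6}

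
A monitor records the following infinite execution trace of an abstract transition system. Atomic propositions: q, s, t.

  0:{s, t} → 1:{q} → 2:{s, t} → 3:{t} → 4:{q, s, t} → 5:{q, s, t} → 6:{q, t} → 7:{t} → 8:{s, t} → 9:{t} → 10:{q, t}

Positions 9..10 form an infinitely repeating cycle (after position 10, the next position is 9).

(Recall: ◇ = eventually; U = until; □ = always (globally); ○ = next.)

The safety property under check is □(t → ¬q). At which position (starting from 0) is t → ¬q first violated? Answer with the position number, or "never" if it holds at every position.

4

Check t → ¬q at each position in order: 0 ✓, 1 ✓, 2 ✓, 3 ✓.
At position 4 the labels are {q, s, t}, so t → ¬q is false there. This is the first violation.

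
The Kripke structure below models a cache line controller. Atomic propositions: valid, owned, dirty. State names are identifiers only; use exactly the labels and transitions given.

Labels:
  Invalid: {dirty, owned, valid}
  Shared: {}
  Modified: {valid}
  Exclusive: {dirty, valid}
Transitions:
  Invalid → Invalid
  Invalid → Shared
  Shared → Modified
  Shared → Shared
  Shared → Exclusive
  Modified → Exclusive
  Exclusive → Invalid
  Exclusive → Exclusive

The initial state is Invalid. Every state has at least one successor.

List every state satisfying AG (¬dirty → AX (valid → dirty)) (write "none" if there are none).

none

States satisfying ¬dirty → AX (valid → dirty): {Invalid, Modified, Exclusive}.
States satisfying AG (¬dirty → AX (valid → dirty)): ∅.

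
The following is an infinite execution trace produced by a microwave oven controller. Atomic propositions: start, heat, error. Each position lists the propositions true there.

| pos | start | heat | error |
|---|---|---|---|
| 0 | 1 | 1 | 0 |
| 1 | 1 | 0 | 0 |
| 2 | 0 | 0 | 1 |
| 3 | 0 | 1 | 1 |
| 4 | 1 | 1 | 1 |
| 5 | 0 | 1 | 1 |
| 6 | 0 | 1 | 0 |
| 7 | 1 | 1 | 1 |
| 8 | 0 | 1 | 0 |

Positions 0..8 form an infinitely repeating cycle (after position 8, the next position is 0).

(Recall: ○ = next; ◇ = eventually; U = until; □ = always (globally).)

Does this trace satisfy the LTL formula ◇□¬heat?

Does not hold

□¬heat is false at every position 0..8, so it never becomes true and ◇□¬heat fails.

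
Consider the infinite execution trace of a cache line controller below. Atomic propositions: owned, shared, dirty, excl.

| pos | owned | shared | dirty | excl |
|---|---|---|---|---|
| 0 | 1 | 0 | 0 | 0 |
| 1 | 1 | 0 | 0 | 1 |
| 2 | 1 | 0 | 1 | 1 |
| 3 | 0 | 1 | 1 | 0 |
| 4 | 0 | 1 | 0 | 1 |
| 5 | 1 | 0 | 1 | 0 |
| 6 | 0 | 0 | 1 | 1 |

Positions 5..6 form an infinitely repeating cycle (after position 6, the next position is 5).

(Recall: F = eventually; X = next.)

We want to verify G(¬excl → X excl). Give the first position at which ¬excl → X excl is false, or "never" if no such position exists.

never

¬excl → X excl holds at every position 0..6, and those are all the positions the trace ever visits, so the invariant G(¬excl → X excl) is never violated.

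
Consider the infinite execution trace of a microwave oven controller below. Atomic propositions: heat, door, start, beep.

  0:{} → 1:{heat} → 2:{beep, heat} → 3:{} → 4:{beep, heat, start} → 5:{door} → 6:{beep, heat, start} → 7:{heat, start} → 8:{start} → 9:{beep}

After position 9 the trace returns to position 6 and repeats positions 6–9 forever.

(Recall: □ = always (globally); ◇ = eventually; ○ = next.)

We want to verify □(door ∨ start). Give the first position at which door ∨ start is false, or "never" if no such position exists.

At position 0 the labels are {}, so door ∨ start is false there. This is the first violation.

0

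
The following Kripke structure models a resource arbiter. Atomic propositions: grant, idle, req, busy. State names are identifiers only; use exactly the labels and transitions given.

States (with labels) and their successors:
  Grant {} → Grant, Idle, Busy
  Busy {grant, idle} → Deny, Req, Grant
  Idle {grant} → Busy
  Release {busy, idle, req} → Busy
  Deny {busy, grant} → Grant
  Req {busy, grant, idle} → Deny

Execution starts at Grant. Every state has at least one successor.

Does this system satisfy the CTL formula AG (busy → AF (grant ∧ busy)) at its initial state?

States satisfying busy → AF (grant ∧ busy): {Grant, Busy, Idle, Deny, Req}.
States satisfying AG (busy → AF (grant ∧ busy)): {Grant, Busy, Idle, Deny, Req}.
Every state reachable from Grant satisfies busy → AF (grant ∧ busy).
Grant ∈ Sat(AG (busy → AF (grant ∧ busy))).

Yes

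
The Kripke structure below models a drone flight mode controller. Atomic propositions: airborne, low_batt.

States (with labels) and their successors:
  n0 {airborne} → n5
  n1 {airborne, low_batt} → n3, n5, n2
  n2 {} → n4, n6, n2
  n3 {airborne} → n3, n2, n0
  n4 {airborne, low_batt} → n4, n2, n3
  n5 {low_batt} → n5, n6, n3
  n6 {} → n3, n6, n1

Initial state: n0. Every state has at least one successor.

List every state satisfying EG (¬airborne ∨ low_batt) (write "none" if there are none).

States satisfying ¬airborne ∨ low_batt: {n1, n2, n4, n5, n6}.
States satisfying EG (¬airborne ∨ low_batt): {n1, n2, n4, n5, n6}.

{n1, n2, n4, n5, n6}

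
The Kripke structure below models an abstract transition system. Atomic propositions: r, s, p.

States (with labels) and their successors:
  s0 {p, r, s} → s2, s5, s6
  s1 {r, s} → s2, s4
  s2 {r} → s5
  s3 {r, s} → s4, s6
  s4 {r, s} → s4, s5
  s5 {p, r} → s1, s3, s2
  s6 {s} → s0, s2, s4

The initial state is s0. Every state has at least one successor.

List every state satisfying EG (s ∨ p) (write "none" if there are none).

{s0, s1, s3, s4, s5, s6}

States satisfying s ∨ p: {s0, s1, s3, s4, s5, s6}.
States satisfying EG (s ∨ p): {s0, s1, s3, s4, s5, s6}.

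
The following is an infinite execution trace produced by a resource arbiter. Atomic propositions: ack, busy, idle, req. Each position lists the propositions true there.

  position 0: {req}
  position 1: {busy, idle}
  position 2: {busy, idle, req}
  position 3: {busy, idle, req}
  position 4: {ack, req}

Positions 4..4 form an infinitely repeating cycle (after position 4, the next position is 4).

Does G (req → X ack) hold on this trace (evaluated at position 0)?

No

req → X ack must hold at every position from 0 onward. It fails at position 0, so G (req → X ack) is false.
Positions where req holds: 0, 2, 3, 4.
Check X ack at each: 0→fails, 2→fails, 3→ok, 4→ok.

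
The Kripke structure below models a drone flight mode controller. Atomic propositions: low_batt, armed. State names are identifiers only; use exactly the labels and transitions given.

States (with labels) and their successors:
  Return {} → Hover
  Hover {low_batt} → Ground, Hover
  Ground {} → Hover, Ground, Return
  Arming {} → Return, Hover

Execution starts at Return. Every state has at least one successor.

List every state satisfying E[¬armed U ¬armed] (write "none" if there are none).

{Return, Hover, Ground, Arming}

States satisfying ¬armed: {Return, Hover, Ground, Arming}.
States satisfying E[¬armed U ¬armed]: {Return, Hover, Ground, Arming}.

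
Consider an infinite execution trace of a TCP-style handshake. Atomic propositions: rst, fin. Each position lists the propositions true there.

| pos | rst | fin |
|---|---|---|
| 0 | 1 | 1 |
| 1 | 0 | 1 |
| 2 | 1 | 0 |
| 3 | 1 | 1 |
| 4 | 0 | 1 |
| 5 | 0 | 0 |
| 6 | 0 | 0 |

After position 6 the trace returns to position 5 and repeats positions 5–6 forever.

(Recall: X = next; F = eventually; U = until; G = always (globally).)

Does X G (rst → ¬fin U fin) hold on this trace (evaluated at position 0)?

Holds

The position after 0 is 1; G (rst → ¬fin U fin) is true there.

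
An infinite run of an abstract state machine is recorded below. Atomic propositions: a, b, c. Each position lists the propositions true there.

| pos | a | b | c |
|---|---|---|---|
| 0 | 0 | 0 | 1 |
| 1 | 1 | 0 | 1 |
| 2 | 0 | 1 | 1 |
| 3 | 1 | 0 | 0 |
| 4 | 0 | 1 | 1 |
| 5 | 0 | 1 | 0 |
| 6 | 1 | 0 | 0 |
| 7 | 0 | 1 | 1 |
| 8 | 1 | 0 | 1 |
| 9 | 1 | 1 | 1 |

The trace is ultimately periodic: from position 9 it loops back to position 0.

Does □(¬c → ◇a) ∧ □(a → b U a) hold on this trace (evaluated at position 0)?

¬c → ◇a holds at every position 0..9, and those are all positions ever visited, so □(¬c → ◇a) holds.
Positions where ¬c holds: 3, 5, 6.
Check ◇a at each: 3→ok, 5→ok, 6→ok.
a → b U a holds at every position 0..9, and those are all positions ever visited, so □(a → b U a) holds.
Positions where a holds: 1, 3, 6, 8, 9.
Check b U a at each: 1→ok, 3→ok, 6→ok, 8→ok, 9→ok.
At position 0: □(¬c → ◇a) is true; □(a → b U a) is true; so □(¬c → ◇a) ∧ □(a → b U a) is true.

Satisfied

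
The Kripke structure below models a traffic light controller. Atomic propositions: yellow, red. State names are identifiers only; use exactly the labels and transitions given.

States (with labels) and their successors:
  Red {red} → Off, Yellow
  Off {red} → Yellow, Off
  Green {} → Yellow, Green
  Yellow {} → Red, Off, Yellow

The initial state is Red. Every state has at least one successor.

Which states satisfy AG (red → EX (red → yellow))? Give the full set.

States satisfying red → EX (red → yellow): {Red, Off, Green, Yellow}.
States satisfying AG (red → EX (red → yellow)): {Red, Off, Green, Yellow}.

{Red, Off, Green, Yellow}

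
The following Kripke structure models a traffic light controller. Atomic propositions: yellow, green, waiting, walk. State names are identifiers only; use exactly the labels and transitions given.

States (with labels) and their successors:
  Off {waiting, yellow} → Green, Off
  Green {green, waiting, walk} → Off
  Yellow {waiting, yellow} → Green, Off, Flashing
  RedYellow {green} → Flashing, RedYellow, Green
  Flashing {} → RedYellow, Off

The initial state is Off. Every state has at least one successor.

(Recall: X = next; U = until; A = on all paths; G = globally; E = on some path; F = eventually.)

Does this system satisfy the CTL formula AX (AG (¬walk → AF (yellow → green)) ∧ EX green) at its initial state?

Violated

States satisfying AG (¬walk → AF (yellow → green)) ∧ EX green: ∅.
States satisfying AX (AG (¬walk → AF (yellow → green)) ∧ EX green): ∅.
Off ∉ Sat(AX (AG (¬walk → AF (yellow → green)) ∧ EX green)).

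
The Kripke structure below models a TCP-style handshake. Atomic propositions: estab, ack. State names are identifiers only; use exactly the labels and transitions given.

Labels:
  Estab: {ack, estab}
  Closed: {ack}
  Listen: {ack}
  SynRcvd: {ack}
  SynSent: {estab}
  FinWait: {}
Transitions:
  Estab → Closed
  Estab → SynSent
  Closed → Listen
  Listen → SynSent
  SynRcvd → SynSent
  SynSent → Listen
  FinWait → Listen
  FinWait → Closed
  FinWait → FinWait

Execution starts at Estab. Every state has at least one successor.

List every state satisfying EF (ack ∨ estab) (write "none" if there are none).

States satisfying ack ∨ estab: {Estab, Closed, Listen, SynRcvd, SynSent}.
States satisfying EF (ack ∨ estab): {Estab, Closed, Listen, SynRcvd, SynSent, FinWait}.

{Estab, Closed, Listen, SynRcvd, SynSent, FinWait}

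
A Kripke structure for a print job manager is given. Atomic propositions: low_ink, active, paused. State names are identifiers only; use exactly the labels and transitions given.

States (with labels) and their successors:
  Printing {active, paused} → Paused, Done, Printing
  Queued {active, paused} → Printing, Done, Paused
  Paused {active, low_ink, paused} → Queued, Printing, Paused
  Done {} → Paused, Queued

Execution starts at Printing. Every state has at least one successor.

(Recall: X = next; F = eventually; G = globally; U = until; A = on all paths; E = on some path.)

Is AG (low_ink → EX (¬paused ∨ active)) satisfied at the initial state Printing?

States satisfying low_ink → EX (¬paused ∨ active): {Printing, Queued, Paused, Done}.
States satisfying AG (low_ink → EX (¬paused ∨ active)): {Printing, Queued, Paused, Done}.
Every state reachable from Printing satisfies low_ink → EX (¬paused ∨ active).
Printing ∈ Sat(AG (low_ink → EX (¬paused ∨ active))).

Satisfied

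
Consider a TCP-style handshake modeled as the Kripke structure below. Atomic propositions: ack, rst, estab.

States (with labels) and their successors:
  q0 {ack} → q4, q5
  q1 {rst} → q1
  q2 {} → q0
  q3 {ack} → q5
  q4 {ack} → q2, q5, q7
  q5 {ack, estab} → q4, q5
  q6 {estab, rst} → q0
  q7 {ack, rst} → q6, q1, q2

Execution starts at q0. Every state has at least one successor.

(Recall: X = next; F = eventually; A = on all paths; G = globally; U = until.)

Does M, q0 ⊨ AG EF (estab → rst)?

States satisfying EF (estab → rst): {q0, q1, q2, q3, q4, q5, q6, q7}.
States satisfying AG EF (estab → rst): {q0, q1, q2, q3, q4, q5, q6, q7}.
Every state reachable from q0 satisfies EF (estab → rst).
q0 ∈ Sat(AG EF (estab → rst)).

Yes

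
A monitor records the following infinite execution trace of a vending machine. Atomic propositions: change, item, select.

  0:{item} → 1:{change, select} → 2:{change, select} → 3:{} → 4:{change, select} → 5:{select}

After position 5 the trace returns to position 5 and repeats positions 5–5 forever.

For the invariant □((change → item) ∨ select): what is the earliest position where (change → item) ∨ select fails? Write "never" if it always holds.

(change → item) ∨ select holds at every position 0..5, and those are all the positions the trace ever visits, so the invariant □((change → item) ∨ select) is never violated.

never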